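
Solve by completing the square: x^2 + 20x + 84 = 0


Start: x^2 + 20x + 84 = 0
Move constant: x^2 + 20x = -84
Half of 20 is 10, squared is 100
Add 100 to both sides: x^2 + 20x + 100 = 16
(x + 10)^2 = 16
x + 10 = ±4
x = -10 + 4 = -6 or x = -10 - 4 = -14

x = -14, x = -6


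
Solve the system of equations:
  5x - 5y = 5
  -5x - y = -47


Using Cramer's rule:
Determinant D = (5)(-1) - (-5)(-5) = -5 - 25 = -30
Dx = (5)(-1) - (-47)(-5) = -5 - 235 = -240
Dy = (5)(-47) - (-5)(5) = -235 + 25 = -210
x = Dx/D = -240/-30 = 8
y = Dy/D = -210/-30 = 7

x = 8, y = 7


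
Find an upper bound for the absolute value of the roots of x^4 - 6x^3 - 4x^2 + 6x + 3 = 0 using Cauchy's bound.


Cauchy's bound: all roots r satisfy |r| <= 1 + max(|a_i/a_n|) for i = 0,...,n-1
where a_n is the leading coefficient.

Coefficients: [1, -6, -4, 6, 3]
Leading coefficient a_n = 1
Ratios |a_i/a_n|: 6, 4, 6, 3
Maximum ratio: 6
Cauchy's bound: |r| <= 1 + 6 = 7

Upper bound = 7


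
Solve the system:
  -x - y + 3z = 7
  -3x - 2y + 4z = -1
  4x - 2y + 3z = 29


Using Cramer's rule. Expand each determinant along the first row.
D  = (-1)*[(-2)*3 - 4*(-2)] - (-1)*[(-3)*3 - 4*4] + 3*[(-3)*(-2) - (-2)*4]
  = (-1)*(2) - (-1)*(-25) + 3*(14) = 15
Dx = 7*[(-2)*3 - 4*(-2)] - (-1)*[(-1)*3 - 4*29] + 3*[(-1)*(-2) - (-2)*29]
  = 7*(2) - (-1)*(-119) + 3*(60) = 75
Dy = (-1)*[(-1)*3 - 4*29] - 7*[(-3)*3 - 4*4] + 3*[(-3)*29 - (-1)*4]
  = (-1)*(-119) - 7*(-25) + 3*(-83) = 45
Dz = (-1)*[(-2)*29 - (-1)*(-2)] - (-1)*[(-3)*29 - (-1)*4] + 7*[(-3)*(-2) - (-2)*4]
  = (-1)*(-60) - (-1)*(-83) + 7*(14) = 75
x = Dx/D = 75/15 = 5, y = Dy/D = 45/15 = 3, z = Dz/D = 75/15 = 5
Check eq1: (-1)(5) + (-1)(3) + (3)(5) = 7 = 7 ✓
Check eq2: (-3)(5) + (-2)(3) + (4)(5) = -1 = -1 ✓
Check eq3: (4)(5) + (-2)(3) + (3)(5) = 29 = 29 ✓

x = 5, y = 3, z = 5


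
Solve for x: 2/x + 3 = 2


Subtract 3 from both sides: 2/x = -1
Multiply both sides by x: 2 = -1 * x
Divide by -1: x = -2

x = -2


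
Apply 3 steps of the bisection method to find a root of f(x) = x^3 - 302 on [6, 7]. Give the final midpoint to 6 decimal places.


f(x) = x^3 - 302
f(6) = -86 < 0
f(7) = 41 > 0

Step 1: midpoint = (6.000000 + 7.000000)/2 = 6.500000
  f(6.500000) = -27.375000
  f(mid) < 0, so root is in [6.500000, 7.000000]

Step 2: midpoint = (6.500000 + 7.000000)/2 = 6.750000
  f(6.750000) = 5.546875
  f(mid) > 0, so root is in [6.500000, 6.750000]

Step 3: midpoint = (6.500000 + 6.750000)/2 = 6.625000
  f(6.625000) = -11.224609
  f(mid) < 0, so root is in [6.625000, 6.750000]

midpoint = 6.625000


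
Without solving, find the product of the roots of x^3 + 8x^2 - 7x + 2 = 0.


By Vieta's formulas for x^3 + bx^2 + cx + d = 0:
  r1 + r2 + r3 = -b/a = -8
  r1*r2 + r1*r3 + r2*r3 = c/a = -7
  r1*r2*r3 = -d/a = -2


Product = -2


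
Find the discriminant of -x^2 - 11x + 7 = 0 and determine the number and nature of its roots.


For ax^2 + bx + c = 0, discriminant D = b^2 - 4ac
Here a = -1, b = -11, c = 7
D = (-11)^2 - 4(-1)(7) = 121 + 28 = 149

D = 149 > 0 but not a perfect square
The equation has 2 distinct real irrational roots.

Discriminant = 149, 2 distinct real irrational roots


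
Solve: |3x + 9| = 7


An absolute value equation |expr| = 7 gives two cases:
Case 1: 3x + 9 = 7
  3x = -2, so x = -2/3
Case 2: 3x + 9 = -7
  3x = -16, so x = -16/3

x = -16/3, x = -2/3


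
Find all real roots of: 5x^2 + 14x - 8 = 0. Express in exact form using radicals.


Using the quadratic formula: x = (-b ± sqrt(b^2 - 4ac)) / (2a)
Here a = 5, b = 14, c = -8
Discriminant = b^2 - 4ac = 14^2 - 4(5)(-8) = 196 + 160 = 356
Since discriminant = 356 > 0, there are two real roots.
x = (-14 ± 2*sqrt(89)) / 10
Simplifying: x = (-7 ± sqrt(89)) / 5
Numerically: x ≈ 0.4868 or x ≈ -3.2868

x = (-7 + sqrt(89)) / 5 or x = (-7 - sqrt(89)) / 5


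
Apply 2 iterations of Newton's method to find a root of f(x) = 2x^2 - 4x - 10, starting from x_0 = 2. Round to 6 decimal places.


Newton's method: x_(n+1) = x_n - f(x_n)/f'(x_n)
f(x) = 2x^2 - 4x - 10
f'(x) = 4x - 4

Iteration 1:
  f(2.000000) = -10.000000
  f'(2.000000) = 4.000000
  x_1 = 2.000000 - (-10.000000)/(4.000000) = 4.500000

Iteration 2:
  f(4.500000) = 12.500000
  f'(4.500000) = 14.000000
  x_2 = 4.500000 - (12.500000)/(14.000000) = 3.607143

x_2 = 3.607143


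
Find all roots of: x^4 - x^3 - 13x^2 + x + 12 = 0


Let p(x) = x^4 - x^3 - 13x^2 + x + 12. By the rational root theorem (leading coefficient 1), any rational root is an integer divisor of 12: try ±1, ±2, ... in turn.
Test x = 1: value = 0 ✓, so (x - 1) is a factor.
Synthetic division by (x - 1): bring down 1; 1(1) - 1 = 0; 0(1) - 13 = -13; (-13)(1) + 1 = -12; (-12)(1) + 12 = 0 → quotient x^3 - 13x - 12, remainder 0.
Continue with the quotient x^3 - 13x - 12 (candidates must divide 12; re-test x = 1 first in case it repeats).
Test x = 1: value = -24 ≠ 0.
Test x = -1: value = 0 ✓, so (x + 1) is a factor.
Synthetic division by (x + 1): bring down 1; 1(-1) + 0 = -1; (-1)(-1) - 13 = -12; (-12)(-1) - 12 = 0 → quotient x^2 - x - 12, remainder 0.
Solve the quadratic x^2 - x - 12 = 0: discriminant = (-1)^2 - 4(1)(-12) = 1 + 48 = 49.
sqrt(49) = 7, so x = (1 ± 7)/2: x = 4 or x = -3.
Collecting all roots found:

x = -3, x = -1, x = 1, x = 4


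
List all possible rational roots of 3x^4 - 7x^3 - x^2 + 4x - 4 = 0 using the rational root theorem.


Rational root theorem: possible roots are ±p/q where:
  p divides the constant term (-4): p ∈ {1, 2, 4}
  q divides the leading coefficient (3): q ∈ {1, 3}

All possible rational roots: -4, -2, -4/3, -1, -2/3, -1/3, 1/3, 2/3, 1, 4/3, 2, 4

-4, -2, -4/3, -1, -2/3, -1/3, 1/3, 2/3, 1, 4/3, 2, 4


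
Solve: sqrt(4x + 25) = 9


Square both sides: 4x + 25 = 9^2 = 81
4x = 81 - 25 = 56
x = 14
Check: sqrt(4*14 + 25) = sqrt(81) = 9 ✓

x = 14


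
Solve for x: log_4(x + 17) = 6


Convert to exponential form: x + 17 = 4^6 = 4096
x = 4096 - 17 = 4079
Check: log_4(4079 + 17) = log_4(4096) = log_4(4096) = 6 ✓

x = 4079


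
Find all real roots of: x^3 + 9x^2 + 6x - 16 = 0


Let p(x) = x^3 + 9x^2 + 6x - 16. By the rational root theorem (leading coefficient 1), any rational root is an integer divisor of 16: try ±1, ±2, ... in turn.
Test x = 1: value = 0 ✓, so (x - 1) is a factor.
Synthetic division by (x - 1): bring down 1; 1(1) + 9 = 10; 10(1) + 6 = 16; 16(1) - 16 = 0 → quotient x^2 + 10x + 16, remainder 0.
Solve the quadratic x^2 + 10x + 16 = 0: discriminant = 10^2 - 4(1)(16) = 100 - 64 = 36.
sqrt(36) = 6, so x = (-10 ± 6)/2: x = -2 or x = -8.

x = -8, x = -2, x = 1


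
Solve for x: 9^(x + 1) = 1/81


Express both sides with the same base.
1/81 = 9^(-2)
Since the bases match, equate exponents: x + 1 = -2
So x = -2 - (1) = -3

x = -3


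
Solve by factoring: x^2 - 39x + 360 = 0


We need two numbers that multiply to 360 and add to -39.
Those numbers are -15 and -24 (since (-15) * (-24) = 360 and (-15) + (-24) = -39).
So x^2 - 39x + 360 = (x - 15)(x - 24) = 0
Setting each factor to zero: x = 15 or x = 24

x = 15, x = 24


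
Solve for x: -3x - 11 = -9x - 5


Starting with: -3x - 11 = -9x - 5
Move all x terms to left: (-3 + 9)x = -5 + 11
Simplify: 6x = 6
Divide both sides by 6: x = 1

x = 1


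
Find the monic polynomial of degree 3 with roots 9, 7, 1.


A monic polynomial with roots 9, 7, 1 is:
p(x) = (x - 9)(x - 7)(x - 1)
After multiplying by (x - 9): x - 9
After multiplying by (x - 7): x^2 - 16x + 63
After multiplying by (x - 1): x^3 - 17x^2 + 79x - 63

x^3 - 17x^2 + 79x - 63


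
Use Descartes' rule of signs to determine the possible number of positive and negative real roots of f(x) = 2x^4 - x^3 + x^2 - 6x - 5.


Descartes' rule of signs:

For positive roots, count sign changes in f(x) = 2x^4 - x^3 + x^2 - 6x - 5:
Signs of coefficients: +, -, +, -, -
Number of sign changes: 3
Possible positive real roots: 3, 1

For negative roots, examine f(-x) = 2x^4 + x^3 + x^2 + 6x - 5:
Signs of coefficients: +, +, +, +, -
Number of sign changes: 1
Possible negative real roots: 1

Positive roots: 3 or 1; Negative roots: 1


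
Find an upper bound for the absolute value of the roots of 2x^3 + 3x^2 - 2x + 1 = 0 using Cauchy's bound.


Cauchy's bound: all roots r satisfy |r| <= 1 + max(|a_i/a_n|) for i = 0,...,n-1
where a_n is the leading coefficient.

Coefficients: [2, 3, -2, 1]
Leading coefficient a_n = 2
Ratios |a_i/a_n|: 3/2, 1, 1/2
Maximum ratio: 3/2
Cauchy's bound: |r| <= 1 + 3/2 = 5/2

Upper bound = 5/2


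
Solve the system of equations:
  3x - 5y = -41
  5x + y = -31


Using Cramer's rule:
Determinant D = (3)(1) - (5)(-5) = 3 + 25 = 28
Dx = (-41)(1) - (-31)(-5) = -41 - 155 = -196
Dy = (3)(-31) - (5)(-41) = -93 + 205 = 112
x = Dx/D = -196/28 = -7
y = Dy/D = 112/28 = 4

x = -7, y = 4


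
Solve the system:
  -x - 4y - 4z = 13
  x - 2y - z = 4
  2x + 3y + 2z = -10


Using Cramer's rule. Expand each determinant along the first row.
D  = (-1)*[(-2)*2 - (-1)*3] - (-4)*[1*2 - (-1)*2] + (-4)*[1*3 - (-2)*2]
  = (-1)*(-1) - (-4)*(4) + (-4)*(7) = -11
Dx = 13*[(-2)*2 - (-1)*3] - (-4)*[4*2 - (-1)*(-10)] + (-4)*[4*3 - (-2)*(-10)]
  = 13*(-1) - (-4)*(-2) + (-4)*(-8) = 11
Dy = (-1)*[4*2 - (-1)*(-10)] - 13*[1*2 - (-1)*2] + (-4)*[1*(-10) - 4*2]
  = (-1)*(-2) - 13*(4) + (-4)*(-18) = 22
Dz = (-1)*[(-2)*(-10) - 4*3] - (-4)*[1*(-10) - 4*2] + 13*[1*3 - (-2)*2]
  = (-1)*(8) - (-4)*(-18) + 13*(7) = 11
x = Dx/D = 11/-11 = -1, y = Dy/D = 22/-11 = -2, z = Dz/D = 11/-11 = -1
Check eq1: (-1)(-1) + (-4)(-2) + (-4)(-1) = 13 = 13 ✓
Check eq2: (1)(-1) + (-2)(-2) + (-1)(-1) = 4 = 4 ✓
Check eq3: (2)(-1) + (3)(-2) + (2)(-1) = -10 = -10 ✓

x = -1, y = -2, z = -1


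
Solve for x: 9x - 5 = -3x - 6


Starting with: 9x - 5 = -3x - 6
Move all x terms to left: (9 + 3)x = -6 + 5
Simplify: 12x = -1
Divide both sides by 12: x = -1/12

x = -1/12


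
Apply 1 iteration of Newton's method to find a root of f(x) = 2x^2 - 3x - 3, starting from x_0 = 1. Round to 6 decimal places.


Newton's method: x_(n+1) = x_n - f(x_n)/f'(x_n)
f(x) = 2x^2 - 3x - 3
f'(x) = 4x - 3

Iteration 1:
  f(1.000000) = -4.000000
  f'(1.000000) = 1.000000
  x_1 = 1.000000 - (-4.000000)/(1.000000) = 5.000000

x_1 = 5.000000


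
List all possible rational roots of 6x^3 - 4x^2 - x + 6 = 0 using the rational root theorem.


Rational root theorem: possible roots are ±p/q where:
  p divides the constant term (6): p ∈ {1, 2, 3, 6}
  q divides the leading coefficient (6): q ∈ {1, 2, 3, 6}

All possible rational roots: -6, -3, -2, -3/2, -1, -2/3, -1/2, -1/3, -1/6, 1/6, 1/3, 1/2, 2/3, 1, 3/2, 2, 3, 6

-6, -3, -2, -3/2, -1, -2/3, -1/2, -1/3, -1/6, 1/6, 1/3, 1/2, 2/3, 1, 3/2, 2, 3, 6


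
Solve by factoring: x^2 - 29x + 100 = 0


We need two numbers that multiply to 100 and add to -29.
Those numbers are -4 and -25 (since (-4) * (-25) = 100 and (-4) + (-25) = -29).
So x^2 - 29x + 100 = (x - 4)(x - 25) = 0
Setting each factor to zero: x = 4 or x = 25

x = 4, x = 25


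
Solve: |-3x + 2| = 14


An absolute value equation |expr| = 14 gives two cases:
Case 1: -3x + 2 = 14
  -3x = 12, so x = -4
Case 2: -3x + 2 = -14
  -3x = -16, so x = 16/3

x = -4, x = 16/3


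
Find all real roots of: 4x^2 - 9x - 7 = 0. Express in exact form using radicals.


Using the quadratic formula: x = (-b ± sqrt(b^2 - 4ac)) / (2a)
Here a = 4, b = -9, c = -7
Discriminant = b^2 - 4ac = (-9)^2 - 4(4)(-7) = 81 + 112 = 193
Since discriminant = 193 > 0, there are two real roots.
x = (9 ± sqrt(193)) / 8
Numerically: x ≈ 2.8616 or x ≈ -0.6116

x = (9 + sqrt(193)) / 8 or x = (9 - sqrt(193)) / 8


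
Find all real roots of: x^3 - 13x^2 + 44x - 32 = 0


Let p(x) = x^3 - 13x^2 + 44x - 32. By the rational root theorem (leading coefficient 1), any rational root is an integer divisor of 32: try ±1, ±2, ... in turn.
Test x = 1: value = 0 ✓, so (x - 1) is a factor.
Synthetic division by (x - 1): bring down 1; 1(1) - 13 = -12; (-12)(1) + 44 = 32; 32(1) - 32 = 0 → quotient x^2 - 12x + 32, remainder 0.
Solve the quadratic x^2 - 12x + 32 = 0: discriminant = (-12)^2 - 4(1)(32) = 144 - 128 = 16.
sqrt(16) = 4, so x = (12 ± 4)/2: x = 8 or x = 4.

x = 1, x = 4, x = 8


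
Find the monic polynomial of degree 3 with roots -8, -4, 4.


A monic polynomial with roots -8, -4, 4 is:
p(x) = (x + 8)(x + 4)(x - 4)
After multiplying by (x + 8): x + 8
After multiplying by (x + 4): x^2 + 12x + 32
After multiplying by (x - 4): x^3 + 8x^2 - 16x - 128

x^3 + 8x^2 - 16x - 128


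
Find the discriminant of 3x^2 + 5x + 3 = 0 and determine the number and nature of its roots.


For ax^2 + bx + c = 0, discriminant D = b^2 - 4ac
Here a = 3, b = 5, c = 3
D = (5)^2 - 4(3)(3) = 25 - 36 = -11

D = -11 < 0
The equation has no real roots (2 complex conjugate roots).

Discriminant = -11, no real roots (2 complex conjugate roots)


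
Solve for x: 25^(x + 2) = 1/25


Express both sides with the same base.
1/25 = 25^(-1)
Since the bases match, equate exponents: x + 2 = -1
So x = -1 - (2) = -3

x = -3


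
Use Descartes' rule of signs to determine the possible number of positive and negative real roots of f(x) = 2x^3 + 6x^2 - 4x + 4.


Descartes' rule of signs:

For positive roots, count sign changes in f(x) = 2x^3 + 6x^2 - 4x + 4:
Signs of coefficients: +, +, -, +
Number of sign changes: 2
Possible positive real roots: 2, 0

For negative roots, examine f(-x) = -2x^3 + 6x^2 + 4x + 4:
Signs of coefficients: -, +, +, +
Number of sign changes: 1
Possible negative real roots: 1

Positive roots: 2 or 0; Negative roots: 1


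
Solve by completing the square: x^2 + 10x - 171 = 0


Start: x^2 + 10x - 171 = 0
Move constant: x^2 + 10x = 171
Half of 10 is 5, squared is 25
Add 25 to both sides: x^2 + 10x + 25 = 196
(x + 5)^2 = 196
x + 5 = ±14
x = -5 + 14 = 9 or x = -5 - 14 = -19

x = -19, x = 9


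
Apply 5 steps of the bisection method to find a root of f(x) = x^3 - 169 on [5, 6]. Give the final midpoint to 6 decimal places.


f(x) = x^3 - 169
f(5) = -44 < 0
f(6) = 47 > 0

Step 1: midpoint = (5.000000 + 6.000000)/2 = 5.500000
  f(5.500000) = -2.625000
  f(mid) < 0, so root is in [5.500000, 6.000000]

Step 2: midpoint = (5.500000 + 6.000000)/2 = 5.750000
  f(5.750000) = 21.109375
  f(mid) > 0, so root is in [5.500000, 5.750000]

Step 3: midpoint = (5.500000 + 5.750000)/2 = 5.625000
  f(5.625000) = 8.978516
  f(mid) > 0, so root is in [5.500000, 5.625000]

Step 4: midpoint = (5.500000 + 5.625000)/2 = 5.562500
  f(5.562500) = 3.111572
  f(mid) > 0, so root is in [5.500000, 5.562500]

Step 5: midpoint = (5.500000 + 5.562500)/2 = 5.531250
  f(5.531250) = 0.227081
  f(mid) > 0, so root is in [5.500000, 5.531250]

midpoint = 5.531250


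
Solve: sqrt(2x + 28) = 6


Square both sides: 2x + 28 = 6^2 = 36
2x = 36 - 28 = 8
x = 4
Check: sqrt(2*4 + 28) = sqrt(36) = 6 ✓

x = 4


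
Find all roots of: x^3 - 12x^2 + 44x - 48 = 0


Let p(x) = x^3 - 12x^2 + 44x - 48. By the rational root theorem (leading coefficient 1), any rational root is an integer divisor of 48: try ±1, ±2, ... in turn.
Test x = 1: value = -15 ≠ 0.
Test x = -1: value = -105 ≠ 0.
Test x = 2: value = 0 ✓, so (x - 2) is a factor.
Synthetic division by (x - 2): bring down 1; 1(2) - 12 = -10; (-10)(2) + 44 = 24; 24(2) - 48 = 0 → quotient x^2 - 10x + 24, remainder 0.
Solve the quadratic x^2 - 10x + 24 = 0: discriminant = (-10)^2 - 4(1)(24) = 100 - 96 = 4.
sqrt(4) = 2, so x = (10 ± 2)/2: x = 6 or x = 4.
Collecting all roots found:

x = 2, x = 4, x = 6


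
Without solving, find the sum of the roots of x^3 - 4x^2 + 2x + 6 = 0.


By Vieta's formulas for x^3 + bx^2 + cx + d = 0:
  r1 + r2 + r3 = -b/a = 4
  r1*r2 + r1*r3 + r2*r3 = c/a = 2
  r1*r2*r3 = -d/a = -6


Sum = 4


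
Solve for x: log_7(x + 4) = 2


Convert to exponential form: x + 4 = 7^2 = 49
x = 49 - 4 = 45
Check: log_7(45 + 4) = log_7(49) = log_7(49) = 2 ✓

x = 45


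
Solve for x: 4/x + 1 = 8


Subtract 1 from both sides: 4/x = 7
Multiply both sides by x: 4 = 7 * x
Divide by 7: x = 4/7

x = 4/7


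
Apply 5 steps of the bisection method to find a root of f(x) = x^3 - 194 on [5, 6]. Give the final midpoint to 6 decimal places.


f(x) = x^3 - 194
f(5) = -69 < 0
f(6) = 22 > 0

Step 1: midpoint = (5.000000 + 6.000000)/2 = 5.500000
  f(5.500000) = -27.625000
  f(mid) < 0, so root is in [5.500000, 6.000000]

Step 2: midpoint = (5.500000 + 6.000000)/2 = 5.750000
  f(5.750000) = -3.890625
  f(mid) < 0, so root is in [5.750000, 6.000000]

Step 3: midpoint = (5.750000 + 6.000000)/2 = 5.875000
  f(5.875000) = 8.779297
  f(mid) > 0, so root is in [5.750000, 5.875000]

Step 4: midpoint = (5.750000 + 5.875000)/2 = 5.812500
  f(5.812500) = 2.376221
  f(mid) > 0, so root is in [5.750000, 5.812500]

Step 5: midpoint = (5.750000 + 5.812500)/2 = 5.781250
  f(5.781250) = -0.774139
  f(mid) < 0, so root is in [5.781250, 5.812500]

midpoint = 5.781250


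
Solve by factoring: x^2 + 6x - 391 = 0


We need two numbers that multiply to -391 and add to 6.
Those numbers are 23 and -17 (since 23 * (-17) = -391 and 23 + (-17) = 6).
So x^2 + 6x - 391 = (x + 23)(x - 17) = 0
Setting each factor to zero: x = -23 or x = 17

x = -23, x = 17


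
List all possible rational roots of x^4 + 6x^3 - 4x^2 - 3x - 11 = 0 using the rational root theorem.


Rational root theorem: possible roots are ±p/q where:
  p divides the constant term (-11): p ∈ {1, 11}
  q divides the leading coefficient (1): q ∈ {1}

All possible rational roots: -11, -1, 1, 11

-11, -1, 1, 11


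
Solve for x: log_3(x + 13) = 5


Convert to exponential form: x + 13 = 3^5 = 243
x = 243 - 13 = 230
Check: log_3(230 + 13) = log_3(243) = log_3(243) = 5 ✓

x = 230


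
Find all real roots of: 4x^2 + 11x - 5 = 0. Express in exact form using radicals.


Using the quadratic formula: x = (-b ± sqrt(b^2 - 4ac)) / (2a)
Here a = 4, b = 11, c = -5
Discriminant = b^2 - 4ac = 11^2 - 4(4)(-5) = 121 + 80 = 201
Since discriminant = 201 > 0, there are two real roots.
x = (-11 ± sqrt(201)) / 8
Numerically: x ≈ 0.3972 or x ≈ -3.1472

x = (-11 + sqrt(201)) / 8 or x = (-11 - sqrt(201)) / 8


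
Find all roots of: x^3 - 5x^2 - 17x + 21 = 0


Let p(x) = x^3 - 5x^2 - 17x + 21. By the rational root theorem (leading coefficient 1), any rational root is an integer divisor of 21: try ±1, ±2, ... in turn.
Test x = 1: value = 0 ✓, so (x - 1) is a factor.
Synthetic division by (x - 1): bring down 1; 1(1) - 5 = -4; (-4)(1) - 17 = -21; (-21)(1) + 21 = 0 → quotient x^2 - 4x - 21, remainder 0.
Solve the quadratic x^2 - 4x - 21 = 0: discriminant = (-4)^2 - 4(1)(-21) = 16 + 84 = 100.
sqrt(100) = 10, so x = (4 ± 10)/2: x = 7 or x = -3.
Collecting all roots found:

x = -3, x = 1, x = 7


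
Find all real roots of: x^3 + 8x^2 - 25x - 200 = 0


Let p(x) = x^3 + 8x^2 - 25x - 200. By the rational root theorem (leading coefficient 1), any rational root is an integer divisor of 200: try ±1, ±2, ... in turn.
Test x = 1: value = -216 ≠ 0.
Test x = -1: value = -168 ≠ 0.
Test x = 2: value = -210 ≠ 0.
Test x = -2: value = -126 ≠ 0.
Test x = 4: value = -108 ≠ 0.
Test x = -4: value = -36 ≠ 0.
Test x = 5: value = 0 ✓, so (x - 5) is a factor.
Synthetic division by (x - 5): bring down 1; 1(5) + 8 = 13; 13(5) - 25 = 40; 40(5) - 200 = 0 → quotient x^2 + 13x + 40, remainder 0.
Solve the quadratic x^2 + 13x + 40 = 0: discriminant = 13^2 - 4(1)(40) = 169 - 160 = 9.
sqrt(9) = 3, so x = (-13 ± 3)/2: x = -5 or x = -8.

x = -8, x = -5, x = 5


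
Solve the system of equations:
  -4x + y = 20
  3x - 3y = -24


Using Cramer's rule:
Determinant D = (-4)(-3) - (3)(1) = 12 - 3 = 9
Dx = (20)(-3) - (-24)(1) = -60 + 24 = -36
Dy = (-4)(-24) - (3)(20) = 96 - 60 = 36
x = Dx/D = -36/9 = -4
y = Dy/D = 36/9 = 4

x = -4, y = 4


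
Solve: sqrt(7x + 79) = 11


Square both sides: 7x + 79 = 11^2 = 121
7x = 121 - 79 = 42
x = 6
Check: sqrt(7*6 + 79) = sqrt(121) = 11 ✓

x = 6


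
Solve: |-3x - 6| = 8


An absolute value equation |expr| = 8 gives two cases:
Case 1: -3x - 6 = 8
  -3x = 14, so x = -14/3
Case 2: -3x - 6 = -8
  -3x = -2, so x = 2/3

x = -14/3, x = 2/3


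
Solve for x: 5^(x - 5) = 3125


Express both sides with the same base.
3125 = 5^5
Since the bases match, equate exponents: x - 5 = 5
So x = 5 - (-5) = 10

x = 10


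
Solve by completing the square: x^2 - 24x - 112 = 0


Start: x^2 - 24x - 112 = 0
Move constant: x^2 - 24x = 112
Half of -24 is -12, squared is 144
Add 144 to both sides: x^2 - 24x + 144 = 256
(x - 12)^2 = 256
x - 12 = ±16
x = 12 + 16 = 28 or x = 12 - 16 = -4

x = -4, x = 28


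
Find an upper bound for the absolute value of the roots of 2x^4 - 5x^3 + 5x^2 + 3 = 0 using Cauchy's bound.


Cauchy's bound: all roots r satisfy |r| <= 1 + max(|a_i/a_n|) for i = 0,...,n-1
where a_n is the leading coefficient.

Coefficients: [2, -5, 5, 0, 3]
Leading coefficient a_n = 2
Ratios |a_i/a_n|: 5/2, 5/2, 0, 3/2
Maximum ratio: 5/2
Cauchy's bound: |r| <= 1 + 5/2 = 7/2

Upper bound = 7/2


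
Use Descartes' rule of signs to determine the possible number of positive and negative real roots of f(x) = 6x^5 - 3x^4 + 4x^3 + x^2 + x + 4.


Descartes' rule of signs:

For positive roots, count sign changes in f(x) = 6x^5 - 3x^4 + 4x^3 + x^2 + x + 4:
Signs of coefficients: +, -, +, +, +, +
Number of sign changes: 2
Possible positive real roots: 2, 0

For negative roots, examine f(-x) = -6x^5 - 3x^4 - 4x^3 + x^2 - x + 4:
Signs of coefficients: -, -, -, +, -, +
Number of sign changes: 3
Possible negative real roots: 3, 1

Positive roots: 2 or 0; Negative roots: 3 or 1


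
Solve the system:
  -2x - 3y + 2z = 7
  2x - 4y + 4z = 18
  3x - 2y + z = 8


Using Cramer's rule. Expand each determinant along the first row.
D  = (-2)*[(-4)*1 - 4*(-2)] - (-3)*[2*1 - 4*3] + 2*[2*(-2) - (-4)*3]
  = (-2)*(4) - (-3)*(-10) + 2*(8) = -22
Dx = 7*[(-4)*1 - 4*(-2)] - (-3)*[18*1 - 4*8] + 2*[18*(-2) - (-4)*8]
  = 7*(4) - (-3)*(-14) + 2*(-4) = -22
Dy = (-2)*[18*1 - 4*8] - 7*[2*1 - 4*3] + 2*[2*8 - 18*3]
  = (-2)*(-14) - 7*(-10) + 2*(-38) = 22
Dz = (-2)*[(-4)*8 - 18*(-2)] - (-3)*[2*8 - 18*3] + 7*[2*(-2) - (-4)*3]
  = (-2)*(4) - (-3)*(-38) + 7*(8) = -66
x = Dx/D = -22/-22 = 1, y = Dy/D = 22/-22 = -1, z = Dz/D = -66/-22 = 3
Check eq1: (-2)(1) + (-3)(-1) + (2)(3) = 7 = 7 ✓
Check eq2: (2)(1) + (-4)(-1) + (4)(3) = 18 = 18 ✓
Check eq3: (3)(1) + (-2)(-1) + (1)(3) = 8 = 8 ✓

x = 1, y = -1, z = 3


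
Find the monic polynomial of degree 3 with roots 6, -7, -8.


A monic polynomial with roots 6, -7, -8 is:
p(x) = (x - 6)(x + 7)(x + 8)
After multiplying by (x - 6): x - 6
After multiplying by (x + 7): x^2 + x - 42
After multiplying by (x + 8): x^3 + 9x^2 - 34x - 336

x^3 + 9x^2 - 34x - 336


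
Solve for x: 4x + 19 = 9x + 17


Starting with: 4x + 19 = 9x + 17
Move all x terms to left: (4 - 9)x = 17 - 19
Simplify: -5x = -2
Divide both sides by -5: x = 2/5

x = 2/5


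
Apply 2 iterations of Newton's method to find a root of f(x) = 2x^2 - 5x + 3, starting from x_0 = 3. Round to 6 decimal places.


Newton's method: x_(n+1) = x_n - f(x_n)/f'(x_n)
f(x) = 2x^2 - 5x + 3
f'(x) = 4x - 5

Iteration 1:
  f(3.000000) = 6.000000
  f'(3.000000) = 7.000000
  x_1 = 3.000000 - (6.000000)/(7.000000) = 2.142857

Iteration 2:
  f(2.142857) = 1.469388
  f'(2.142857) = 3.571429
  x_2 = 2.142857 - (1.469388)/(3.571429) = 1.731429

x_2 = 1.731429


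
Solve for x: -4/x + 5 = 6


Subtract 5 from both sides: -4/x = 1
Multiply both sides by x: -4 = 1 * x
Divide by 1: x = -4

x = -4


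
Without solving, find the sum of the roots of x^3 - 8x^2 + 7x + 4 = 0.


By Vieta's formulas for x^3 + bx^2 + cx + d = 0:
  r1 + r2 + r3 = -b/a = 8
  r1*r2 + r1*r3 + r2*r3 = c/a = 7
  r1*r2*r3 = -d/a = -4


Sum = 8


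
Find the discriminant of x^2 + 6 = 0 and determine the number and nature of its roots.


For ax^2 + bx + c = 0, discriminant D = b^2 - 4ac
Here a = 1, b = 0, c = 6
D = (0)^2 - 4(1)(6) = 0 - 24 = -24

D = -24 < 0
The equation has no real roots (2 complex conjugate roots).

Discriminant = -24, no real roots (2 complex conjugate roots)


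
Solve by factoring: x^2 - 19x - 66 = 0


We need two numbers that multiply to -66 and add to -19.
Those numbers are -22 and 3 (since (-22) * 3 = -66 and (-22) + 3 = -19).
So x^2 - 19x - 66 = (x - 22)(x + 3) = 0
Setting each factor to zero: x = 22 or x = -3

x = -3, x = 22


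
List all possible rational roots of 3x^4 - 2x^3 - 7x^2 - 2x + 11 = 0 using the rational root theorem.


Rational root theorem: possible roots are ±p/q where:
  p divides the constant term (11): p ∈ {1, 11}
  q divides the leading coefficient (3): q ∈ {1, 3}

All possible rational roots: -11, -11/3, -1, -1/3, 1/3, 1, 11/3, 11

-11, -11/3, -1, -1/3, 1/3, 1, 11/3, 11


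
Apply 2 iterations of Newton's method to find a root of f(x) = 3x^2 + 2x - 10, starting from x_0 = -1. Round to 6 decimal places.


Newton's method: x_(n+1) = x_n - f(x_n)/f'(x_n)
f(x) = 3x^2 + 2x - 10
f'(x) = 6x + 2

Iteration 1:
  f(-1.000000) = -9.000000
  f'(-1.000000) = -4.000000
  x_1 = -1.000000 - (-9.000000)/(-4.000000) = -3.250000

Iteration 2:
  f(-3.250000) = 15.187500
  f'(-3.250000) = -17.500000
  x_2 = -3.250000 - (15.187500)/(-17.500000) = -2.382143

x_2 = -2.382143


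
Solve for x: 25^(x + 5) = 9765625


Express both sides with the same base.
9765625 = 25^5
Since the bases match, equate exponents: x + 5 = 5
So x = 5 - (5) = 0

x = 0


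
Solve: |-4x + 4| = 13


An absolute value equation |expr| = 13 gives two cases:
Case 1: -4x + 4 = 13
  -4x = 9, so x = -9/4
Case 2: -4x + 4 = -13
  -4x = -17, so x = 17/4

x = -9/4, x = 17/4


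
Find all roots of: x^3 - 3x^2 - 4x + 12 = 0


Let p(x) = x^3 - 3x^2 - 4x + 12. By the rational root theorem (leading coefficient 1), any rational root is an integer divisor of 12: try ±1, ±2, ... in turn.
Test x = 1: value = 6 ≠ 0.
Test x = -1: value = 12 ≠ 0.
Test x = 2: value = 0 ✓, so (x - 2) is a factor.
Synthetic division by (x - 2): bring down 1; 1(2) - 3 = -1; (-1)(2) - 4 = -6; (-6)(2) + 12 = 0 → quotient x^2 - x - 6, remainder 0.
Solve the quadratic x^2 - x - 6 = 0: discriminant = (-1)^2 - 4(1)(-6) = 1 + 24 = 25.
sqrt(25) = 5, so x = (1 ± 5)/2: x = 3 or x = -2.
Collecting all roots found:

x = -2, x = 2, x = 3


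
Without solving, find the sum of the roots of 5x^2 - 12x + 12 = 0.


By Vieta's formulas for ax^2 + bx + c = 0:
  Sum of roots = -b/a
  Product of roots = c/a

Here a = 5, b = -12, c = 12
Sum = -(-12)/5 = 12/5
Product = 12/5 = 12/5

Sum = 12/5


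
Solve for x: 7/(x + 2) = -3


Multiply both sides by (x + 2): 7 = -3(x + 2)
Distribute: 7 = -3x - 6
-3x = 7 + 6 = 13
x = -13/3

x = -13/3


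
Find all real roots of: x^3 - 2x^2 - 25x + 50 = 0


Let p(x) = x^3 - 2x^2 - 25x + 50. By the rational root theorem (leading coefficient 1), any rational root is an integer divisor of 50: try ±1, ±2, ... in turn.
Test x = 1: value = 24 ≠ 0.
Test x = -1: value = 72 ≠ 0.
Test x = 2: value = 0 ✓, so (x - 2) is a factor.
Synthetic division by (x - 2): bring down 1; 1(2) - 2 = 0; 0(2) - 25 = -25; (-25)(2) + 50 = 0 → quotient x^2 - 25, remainder 0.
Solve the quadratic x^2 - 25 = 0: discriminant = 0^2 - 4(1)(-25) = 0 + 100 = 100.
sqrt(100) = 10, so x = (0 ± 10)/2: x = 5 or x = -5.

x = -5, x = 2, x = 5


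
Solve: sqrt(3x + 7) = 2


Square both sides: 3x + 7 = 2^2 = 4
3x = 4 - 7 = -3
x = -1
Check: sqrt(3*(-1) + 7) = sqrt(4) = 2 ✓

x = -1


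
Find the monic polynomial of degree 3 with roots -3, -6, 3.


A monic polynomial with roots -3, -6, 3 is:
p(x) = (x + 3)(x + 6)(x - 3)
After multiplying by (x + 3): x + 3
After multiplying by (x + 6): x^2 + 9x + 18
After multiplying by (x - 3): x^3 + 6x^2 - 9x - 54

x^3 + 6x^2 - 9x - 54


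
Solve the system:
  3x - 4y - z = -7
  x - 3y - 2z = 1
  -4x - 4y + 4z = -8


Using Cramer's rule. Expand each determinant along the first row.
D  = 3*[(-3)*4 - (-2)*(-4)] - (-4)*[1*4 - (-2)*(-4)] + (-1)*[1*(-4) - (-3)*(-4)]
  = 3*(-20) - (-4)*(-4) + (-1)*(-16) = -60
Dx = (-7)*[(-3)*4 - (-2)*(-4)] - (-4)*[1*4 - (-2)*(-8)] + (-1)*[1*(-4) - (-3)*(-8)]
  = (-7)*(-20) - (-4)*(-12) + (-1)*(-28) = 120
Dy = 3*[1*4 - (-2)*(-8)] - (-7)*[1*4 - (-2)*(-4)] + (-1)*[1*(-8) - 1*(-4)]
  = 3*(-12) - (-7)*(-4) + (-1)*(-4) = -60
Dz = 3*[(-3)*(-8) - 1*(-4)] - (-4)*[1*(-8) - 1*(-4)] + (-7)*[1*(-4) - (-3)*(-4)]
  = 3*(28) - (-4)*(-4) + (-7)*(-16) = 180
x = Dx/D = 120/-60 = -2, y = Dy/D = -60/-60 = 1, z = Dz/D = 180/-60 = -3
Check eq1: (3)(-2) + (-4)(1) + (-1)(-3) = -7 = -7 ✓
Check eq2: (1)(-2) + (-3)(1) + (-2)(-3) = 1 = 1 ✓
Check eq3: (-4)(-2) + (-4)(1) + (4)(-3) = -8 = -8 ✓

x = -2, y = 1, z = -3


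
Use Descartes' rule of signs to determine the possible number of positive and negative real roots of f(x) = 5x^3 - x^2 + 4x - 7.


Descartes' rule of signs:

For positive roots, count sign changes in f(x) = 5x^3 - x^2 + 4x - 7:
Signs of coefficients: +, -, +, -
Number of sign changes: 3
Possible positive real roots: 3, 1

For negative roots, examine f(-x) = -5x^3 - x^2 - 4x - 7:
Signs of coefficients: -, -, -, -
Number of sign changes: 0
Possible negative real roots: 0

Positive roots: 3 or 1; Negative roots: 0


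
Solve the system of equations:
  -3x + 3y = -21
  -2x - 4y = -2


Using Cramer's rule:
Determinant D = (-3)(-4) - (-2)(3) = 12 + 6 = 18
Dx = (-21)(-4) - (-2)(3) = 84 + 6 = 90
Dy = (-3)(-2) - (-2)(-21) = 6 - 42 = -36
x = Dx/D = 90/18 = 5
y = Dy/D = -36/18 = -2

x = 5, y = -2


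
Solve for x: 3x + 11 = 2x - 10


Starting with: 3x + 11 = 2x - 10
Move all x terms to left: (3 - 2)x = -10 - 11
Simplify: x = -21
Divide both sides by 1: x = -21

x = -21


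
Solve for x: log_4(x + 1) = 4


Convert to exponential form: x + 1 = 4^4 = 256
x = 256 - 1 = 255
Check: log_4(255 + 1) = log_4(256) = log_4(256) = 4 ✓

x = 255


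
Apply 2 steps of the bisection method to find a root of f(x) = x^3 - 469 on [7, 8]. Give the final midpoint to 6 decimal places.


f(x) = x^3 - 469
f(7) = -126 < 0
f(8) = 43 > 0

Step 1: midpoint = (7.000000 + 8.000000)/2 = 7.500000
  f(7.500000) = -47.125000
  f(mid) < 0, so root is in [7.500000, 8.000000]

Step 2: midpoint = (7.500000 + 8.000000)/2 = 7.750000
  f(7.750000) = -3.515625
  f(mid) < 0, so root is in [7.750000, 8.000000]

midpoint = 7.750000


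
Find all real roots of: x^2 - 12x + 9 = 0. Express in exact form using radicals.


Using the quadratic formula: x = (-b ± sqrt(b^2 - 4ac)) / (2a)
Here a = 1, b = -12, c = 9
Discriminant = b^2 - 4ac = (-12)^2 - 4(1)(9) = 144 - 36 = 108
Since discriminant = 108 > 0, there are two real roots.
x = (12 ± 6*sqrt(3)) / 2
Simplifying: x = 6 ± 3*sqrt(3)
Numerically: x ≈ 11.1962 or x ≈ 0.8038

x = 6 + 3*sqrt(3) or x = 6 - 3*sqrt(3)


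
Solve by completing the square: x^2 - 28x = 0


Start: x^2 - 28x + 0 = 0
Move constant: x^2 - 28x = 0
Half of -28 is -14, squared is 196
Add 196 to both sides: x^2 - 28x + 196 = 196
(x - 14)^2 = 196
x - 14 = ±14
x = 14 + 14 = 28 or x = 14 - 14 = 0

x = 0, x = 28


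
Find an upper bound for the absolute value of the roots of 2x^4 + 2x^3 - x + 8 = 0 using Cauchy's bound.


Cauchy's bound: all roots r satisfy |r| <= 1 + max(|a_i/a_n|) for i = 0,...,n-1
where a_n is the leading coefficient.

Coefficients: [2, 2, 0, -1, 8]
Leading coefficient a_n = 2
Ratios |a_i/a_n|: 1, 0, 1/2, 4
Maximum ratio: 4
Cauchy's bound: |r| <= 1 + 4 = 5

Upper bound = 5


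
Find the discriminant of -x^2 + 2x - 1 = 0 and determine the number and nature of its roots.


For ax^2 + bx + c = 0, discriminant D = b^2 - 4ac
Here a = -1, b = 2, c = -1
D = (2)^2 - 4(-1)(-1) = 4 - 4 = 0

D = 0
The equation has exactly 1 real root (a repeated/double root).

Discriminant = 0, 1 repeated real root


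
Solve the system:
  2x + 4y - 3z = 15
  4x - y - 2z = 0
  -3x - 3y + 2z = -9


Using Cramer's rule. Expand each determinant along the first row.
D  = 2*[(-1)*2 - (-2)*(-3)] - 4*[4*2 - (-2)*(-3)] + (-3)*[4*(-3) - (-1)*(-3)]
  = 2*(-8) - 4*(2) + (-3)*(-15) = 21
Dx = 15*[(-1)*2 - (-2)*(-3)] - 4*[0*2 - (-2)*(-9)] + (-3)*[0*(-3) - (-1)*(-9)]
  = 15*(-8) - 4*(-18) + (-3)*(-9) = -21
Dy = 2*[0*2 - (-2)*(-9)] - 15*[4*2 - (-2)*(-3)] + (-3)*[4*(-9) - 0*(-3)]
  = 2*(-18) - 15*(2) + (-3)*(-36) = 42
Dz = 2*[(-1)*(-9) - 0*(-3)] - 4*[4*(-9) - 0*(-3)] + 15*[4*(-3) - (-1)*(-3)]
  = 2*(9) - 4*(-36) + 15*(-15) = -63
x = Dx/D = -21/21 = -1, y = Dy/D = 42/21 = 2, z = Dz/D = -63/21 = -3
Check eq1: (2)(-1) + (4)(2) + (-3)(-3) = 15 = 15 ✓
Check eq2: (4)(-1) + (-1)(2) + (-2)(-3) = 0 = 0 ✓
Check eq3: (-3)(-1) + (-3)(2) + (2)(-3) = -9 = -9 ✓

x = -1, y = 2, z = -3


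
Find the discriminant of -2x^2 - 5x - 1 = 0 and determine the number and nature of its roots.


For ax^2 + bx + c = 0, discriminant D = b^2 - 4ac
Here a = -2, b = -5, c = -1
D = (-5)^2 - 4(-2)(-1) = 25 - 8 = 17

D = 17 > 0 but not a perfect square
The equation has 2 distinct real irrational roots.

Discriminant = 17, 2 distinct real irrational roots


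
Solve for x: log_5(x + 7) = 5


Convert to exponential form: x + 7 = 5^5 = 3125
x = 3125 - 7 = 3118
Check: log_5(3118 + 7) = log_5(3125) = log_5(3125) = 5 ✓

x = 3118


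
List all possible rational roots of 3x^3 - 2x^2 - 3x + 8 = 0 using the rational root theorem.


Rational root theorem: possible roots are ±p/q where:
  p divides the constant term (8): p ∈ {1, 2, 4, 8}
  q divides the leading coefficient (3): q ∈ {1, 3}

All possible rational roots: -8, -4, -8/3, -2, -4/3, -1, -2/3, -1/3, 1/3, 2/3, 1, 4/3, 2, 8/3, 4, 8

-8, -4, -8/3, -2, -4/3, -1, -2/3, -1/3, 1/3, 2/3, 1, 4/3, 2, 8/3, 4, 8


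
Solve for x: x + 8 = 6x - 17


Starting with: x + 8 = 6x - 17
Move all x terms to left: (1 - 6)x = -17 - 8
Simplify: -5x = -25
Divide both sides by -5: x = 5

x = 5


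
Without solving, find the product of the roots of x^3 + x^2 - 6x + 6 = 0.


By Vieta's formulas for x^3 + bx^2 + cx + d = 0:
  r1 + r2 + r3 = -b/a = -1
  r1*r2 + r1*r3 + r2*r3 = c/a = -6
  r1*r2*r3 = -d/a = -6


Product = -6


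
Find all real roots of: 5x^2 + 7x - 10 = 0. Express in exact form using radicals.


Using the quadratic formula: x = (-b ± sqrt(b^2 - 4ac)) / (2a)
Here a = 5, b = 7, c = -10
Discriminant = b^2 - 4ac = 7^2 - 4(5)(-10) = 49 + 200 = 249
Since discriminant = 249 > 0, there are two real roots.
x = (-7 ± sqrt(249)) / 10
Numerically: x ≈ 0.8780 or x ≈ -2.2780

x = (-7 + sqrt(249)) / 10 or x = (-7 - sqrt(249)) / 10


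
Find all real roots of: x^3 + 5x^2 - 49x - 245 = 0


Let p(x) = x^3 + 5x^2 - 49x - 245. By the rational root theorem (leading coefficient 1), any rational root is an integer divisor of 245: try ±1, ±2, ... in turn.
Test x = 1: value = -288 ≠ 0.
Test x = -1: value = -192 ≠ 0.
Test x = 5: value = -240 ≠ 0.
Test x = -5: value = 0 ✓, so (x + 5) is a factor.
Synthetic division by (x + 5): bring down 1; 1(-5) + 5 = 0; 0(-5) - 49 = -49; (-49)(-5) - 245 = 0 → quotient x^2 - 49, remainder 0.
Solve the quadratic x^2 - 49 = 0: discriminant = 0^2 - 4(1)(-49) = 0 + 196 = 196.
sqrt(196) = 14, so x = (0 ± 14)/2: x = 7 or x = -7.

x = -7, x = -5, x = 7


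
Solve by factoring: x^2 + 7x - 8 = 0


We need two numbers that multiply to -8 and add to 7.
Those numbers are 8 and -1 (since 8 * (-1) = -8 and 8 + (-1) = 7).
So x^2 + 7x - 8 = (x + 8)(x - 1) = 0
Setting each factor to zero: x = -8 or x = 1

x = -8, x = 1


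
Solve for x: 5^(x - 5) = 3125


Express both sides with the same base.
3125 = 5^5
Since the bases match, equate exponents: x - 5 = 5
So x = 5 - (-5) = 10

x = 10


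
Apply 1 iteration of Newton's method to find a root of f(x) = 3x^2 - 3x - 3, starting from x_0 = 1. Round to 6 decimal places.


Newton's method: x_(n+1) = x_n - f(x_n)/f'(x_n)
f(x) = 3x^2 - 3x - 3
f'(x) = 6x - 3

Iteration 1:
  f(1.000000) = -3.000000
  f'(1.000000) = 3.000000
  x_1 = 1.000000 - (-3.000000)/(3.000000) = 2.000000

x_1 = 2.000000


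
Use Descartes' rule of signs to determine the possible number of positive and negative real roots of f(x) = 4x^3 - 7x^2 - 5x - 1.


Descartes' rule of signs:

For positive roots, count sign changes in f(x) = 4x^3 - 7x^2 - 5x - 1:
Signs of coefficients: +, -, -, -
Number of sign changes: 1
Possible positive real roots: 1

For negative roots, examine f(-x) = -4x^3 - 7x^2 + 5x - 1:
Signs of coefficients: -, -, +, -
Number of sign changes: 2
Possible negative real roots: 2, 0

Positive roots: 1; Negative roots: 2 or 0


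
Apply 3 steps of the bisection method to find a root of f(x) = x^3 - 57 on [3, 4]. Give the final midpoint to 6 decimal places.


f(x) = x^3 - 57
f(3) = -30 < 0
f(4) = 7 > 0

Step 1: midpoint = (3.000000 + 4.000000)/2 = 3.500000
  f(3.500000) = -14.125000
  f(mid) < 0, so root is in [3.500000, 4.000000]

Step 2: midpoint = (3.500000 + 4.000000)/2 = 3.750000
  f(3.750000) = -4.265625
  f(mid) < 0, so root is in [3.750000, 4.000000]

Step 3: midpoint = (3.750000 + 4.000000)/2 = 3.875000
  f(3.875000) = 1.185547
  f(mid) > 0, so root is in [3.750000, 3.875000]

midpoint = 3.875000


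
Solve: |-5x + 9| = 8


An absolute value equation |expr| = 8 gives two cases:
Case 1: -5x + 9 = 8
  -5x = -1, so x = 1/5
Case 2: -5x + 9 = -8
  -5x = -17, so x = 17/5

x = 1/5, x = 17/5


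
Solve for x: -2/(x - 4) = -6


Multiply both sides by (x - 4): -2 = -6(x - 4)
Distribute: -2 = -6x + 24
-6x = -2 - 24 = -26
x = 13/3

x = 13/3


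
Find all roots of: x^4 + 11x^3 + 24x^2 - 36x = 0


The constant term is 0, so x = 0 is a root. Factor out x:
  x^3 + 11x^2 + 24x - 36 = 0
Let p(x) = x^3 + 11x^2 + 24x - 36. By the rational root theorem (leading coefficient 1), any rational root is an integer divisor of 36: try ±1, ±2, ... in turn.
Test x = 1: value = 0 ✓, so (x - 1) is a factor.
Synthetic division by (x - 1): bring down 1; 1(1) + 11 = 12; 12(1) + 24 = 36; 36(1) - 36 = 0 → quotient x^2 + 12x + 36, remainder 0.
Solve the quadratic x^2 + 12x + 36 = 0: discriminant = 12^2 - 4(1)(36) = 144 - 144 = 0.
Discriminant = 0, so a double root: x = -12/2 = -6.
Collecting all roots found:

x = -6 (multiplicity 2), x = 0, x = 1


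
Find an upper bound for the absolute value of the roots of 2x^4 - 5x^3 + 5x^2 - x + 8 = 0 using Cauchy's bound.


Cauchy's bound: all roots r satisfy |r| <= 1 + max(|a_i/a_n|) for i = 0,...,n-1
where a_n is the leading coefficient.

Coefficients: [2, -5, 5, -1, 8]
Leading coefficient a_n = 2
Ratios |a_i/a_n|: 5/2, 5/2, 1/2, 4
Maximum ratio: 4
Cauchy's bound: |r| <= 1 + 4 = 5

Upper bound = 5


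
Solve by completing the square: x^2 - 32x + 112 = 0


Start: x^2 - 32x + 112 = 0
Move constant: x^2 - 32x = -112
Half of -32 is -16, squared is 256
Add 256 to both sides: x^2 - 32x + 256 = 144
(x - 16)^2 = 144
x - 16 = ±12
x = 16 + 12 = 28 or x = 16 - 12 = 4

x = 4, x = 28


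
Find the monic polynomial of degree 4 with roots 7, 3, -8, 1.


A monic polynomial with roots 7, 3, -8, 1 is:
p(x) = (x - 7)(x - 3)(x + 8)(x - 1)
After multiplying by (x - 7): x - 7
After multiplying by (x - 3): x^2 - 10x + 21
After multiplying by (x + 8): x^3 - 2x^2 - 59x + 168
After multiplying by (x - 1): x^4 - 3x^3 - 57x^2 + 227x - 168

x^4 - 3x^3 - 57x^2 + 227x - 168


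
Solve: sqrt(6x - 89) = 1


Square both sides: 6x - 89 = 1^2 = 1
6x = 1 + 89 = 90
x = 15
Check: sqrt(6*15 - 89) = sqrt(1) = 1 ✓

x = 15


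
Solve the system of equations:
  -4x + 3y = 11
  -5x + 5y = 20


Using Cramer's rule:
Determinant D = (-4)(5) - (-5)(3) = -20 + 15 = -5
Dx = (11)(5) - (20)(3) = 55 - 60 = -5
Dy = (-4)(20) - (-5)(11) = -80 + 55 = -25
x = Dx/D = -5/-5 = 1
y = Dy/D = -25/-5 = 5

x = 1, y = 5


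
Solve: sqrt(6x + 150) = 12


Square both sides: 6x + 150 = 12^2 = 144
6x = 144 - 150 = -6
x = -1
Check: sqrt(6*(-1) + 150) = sqrt(144) = 12 ✓

x = -1


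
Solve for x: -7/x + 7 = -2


Subtract 7 from both sides: -7/x = -9
Multiply both sides by x: -7 = -9 * x
Divide by -9: x = 7/9

x = 7/9


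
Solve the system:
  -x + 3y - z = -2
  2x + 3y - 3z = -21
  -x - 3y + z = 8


Using Cramer's rule. Expand each determinant along the first row.
D  = (-1)*[3*1 - (-3)*(-3)] - 3*[2*1 - (-3)*(-1)] + (-1)*[2*(-3) - 3*(-1)]
  = (-1)*(-6) - 3*(-1) + (-1)*(-3) = 12
Dx = (-2)*[3*1 - (-3)*(-3)] - 3*[(-21)*1 - (-3)*8] + (-1)*[(-21)*(-3) - 3*8]
  = (-2)*(-6) - 3*(3) + (-1)*(39) = -36
Dy = (-1)*[(-21)*1 - (-3)*8] - (-2)*[2*1 - (-3)*(-1)] + (-1)*[2*8 - (-21)*(-1)]
  = (-1)*(3) - (-2)*(-1) + (-1)*(-5) = 0
Dz = (-1)*[3*8 - (-21)*(-3)] - 3*[2*8 - (-21)*(-1)] + (-2)*[2*(-3) - 3*(-1)]
  = (-1)*(-39) - 3*(-5) + (-2)*(-3) = 60
x = Dx/D = -36/12 = -3, y = Dy/D = 0/12 = 0, z = Dz/D = 60/12 = 5
Check eq1: (-1)(-3) + (3)(0) + (-1)(5) = -2 = -2 ✓
Check eq2: (2)(-3) + (3)(0) + (-3)(5) = -21 = -21 ✓
Check eq3: (-1)(-3) + (-3)(0) + (1)(5) = 8 = 8 ✓

x = -3, y = 0, z = 5
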